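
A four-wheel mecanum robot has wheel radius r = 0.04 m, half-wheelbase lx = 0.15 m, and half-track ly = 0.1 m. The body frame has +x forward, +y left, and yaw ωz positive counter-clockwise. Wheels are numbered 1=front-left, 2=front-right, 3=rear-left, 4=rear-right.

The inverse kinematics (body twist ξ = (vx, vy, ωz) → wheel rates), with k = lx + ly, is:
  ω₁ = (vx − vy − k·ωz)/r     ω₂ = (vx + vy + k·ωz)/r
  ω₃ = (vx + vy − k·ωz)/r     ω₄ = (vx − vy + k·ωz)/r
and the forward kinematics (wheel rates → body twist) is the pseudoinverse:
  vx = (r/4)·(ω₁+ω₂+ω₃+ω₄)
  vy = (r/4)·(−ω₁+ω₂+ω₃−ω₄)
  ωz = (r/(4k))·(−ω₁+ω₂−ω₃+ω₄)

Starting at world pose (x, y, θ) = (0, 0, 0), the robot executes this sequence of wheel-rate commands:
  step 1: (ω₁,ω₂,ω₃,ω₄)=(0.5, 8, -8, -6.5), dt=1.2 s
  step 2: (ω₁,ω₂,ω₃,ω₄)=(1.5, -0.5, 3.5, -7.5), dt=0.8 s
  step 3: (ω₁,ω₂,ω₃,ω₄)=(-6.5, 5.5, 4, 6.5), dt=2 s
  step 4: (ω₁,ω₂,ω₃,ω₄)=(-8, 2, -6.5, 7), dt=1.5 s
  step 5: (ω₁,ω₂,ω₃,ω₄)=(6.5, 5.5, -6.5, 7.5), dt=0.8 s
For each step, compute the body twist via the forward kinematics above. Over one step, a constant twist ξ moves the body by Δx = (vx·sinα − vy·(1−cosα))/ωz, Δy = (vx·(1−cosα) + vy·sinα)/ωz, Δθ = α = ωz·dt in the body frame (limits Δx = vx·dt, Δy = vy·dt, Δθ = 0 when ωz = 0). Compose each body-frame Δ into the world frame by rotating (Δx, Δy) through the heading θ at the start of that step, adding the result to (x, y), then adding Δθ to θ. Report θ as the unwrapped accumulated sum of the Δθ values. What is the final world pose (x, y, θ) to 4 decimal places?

step 1: ξ=(vx,vy,ωz)=(-0.0600, 0.0600, 0.3600), dt=1.2 → body Δ=(-0.0851, 0.0545, 0.4320) → world pose (-0.0851, 0.0545, 0.4320)
step 2: ξ=(vx,vy,ωz)=(-0.0300, 0.0900, -0.5200), dt=0.8 → body Δ=(-0.0086, 0.0749, -0.4160) → world pose (-0.1242, 0.1189, 0.0160)
step 3: ξ=(vx,vy,ωz)=(0.0950, 0.0950, 0.5800), dt=2.0 → body Δ=(0.0518, 0.2486, 1.1600) → world pose (-0.0764, 0.3682, 1.1760)
step 4: ξ=(vx,vy,ωz)=(-0.0550, -0.0350, 0.9400), dt=1.5 → body Δ=(-0.0265, -0.0859, 1.4100) → world pose (-0.0073, 0.3107, 2.5860)
step 5: ξ=(vx,vy,ωz)=(0.1300, -0.1500, 0.5200), dt=0.8 → body Δ=(0.1256, -0.0952, 0.4160) → world pose (-0.0638, 0.4579, 3.0020)

(-0.0638, 0.4579, 3.0020)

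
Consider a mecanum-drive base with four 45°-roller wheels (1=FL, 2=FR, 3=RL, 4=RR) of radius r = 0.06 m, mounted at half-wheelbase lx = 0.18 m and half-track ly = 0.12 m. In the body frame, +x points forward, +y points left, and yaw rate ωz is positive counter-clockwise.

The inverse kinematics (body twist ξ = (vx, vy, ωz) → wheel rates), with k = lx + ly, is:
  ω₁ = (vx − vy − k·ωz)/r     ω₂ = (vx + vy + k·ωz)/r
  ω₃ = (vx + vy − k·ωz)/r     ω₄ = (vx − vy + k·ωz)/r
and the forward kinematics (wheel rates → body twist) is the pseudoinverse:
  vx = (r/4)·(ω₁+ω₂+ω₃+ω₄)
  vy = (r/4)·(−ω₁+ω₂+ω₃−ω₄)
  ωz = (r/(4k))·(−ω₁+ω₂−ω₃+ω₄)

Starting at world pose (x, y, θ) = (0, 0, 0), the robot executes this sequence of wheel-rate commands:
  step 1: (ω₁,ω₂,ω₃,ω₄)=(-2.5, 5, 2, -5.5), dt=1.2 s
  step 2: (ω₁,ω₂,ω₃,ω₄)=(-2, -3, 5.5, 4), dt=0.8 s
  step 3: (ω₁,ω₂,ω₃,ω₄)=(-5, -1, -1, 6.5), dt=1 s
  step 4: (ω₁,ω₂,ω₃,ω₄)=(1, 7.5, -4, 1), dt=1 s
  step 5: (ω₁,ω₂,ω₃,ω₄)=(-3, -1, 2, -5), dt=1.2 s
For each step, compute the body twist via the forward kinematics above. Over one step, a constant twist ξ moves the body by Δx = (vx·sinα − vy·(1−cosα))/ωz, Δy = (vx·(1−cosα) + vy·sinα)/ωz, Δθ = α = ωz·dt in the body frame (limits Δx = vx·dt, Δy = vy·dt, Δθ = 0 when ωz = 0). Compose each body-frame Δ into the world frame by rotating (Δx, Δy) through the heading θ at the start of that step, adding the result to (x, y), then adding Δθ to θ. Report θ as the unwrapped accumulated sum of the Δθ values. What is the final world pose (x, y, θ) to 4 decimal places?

step 1: ξ=(vx,vy,ωz)=(-0.0150, 0.2250, 0.0000), dt=1.2 → body Δ=(-0.0180, 0.2700, 0.0000) → world pose (-0.0180, 0.2700, 0.0000)
step 2: ξ=(vx,vy,ωz)=(0.0675, 0.0075, -0.1250), dt=0.8 → body Δ=(0.0542, 0.0033, -0.1000) → world pose (0.0362, 0.2733, -0.1000)
step 3: ξ=(vx,vy,ωz)=(-0.0075, -0.0525, 0.5750), dt=1.0 → body Δ=(0.0076, -0.0518, 0.5750) → world pose (0.0386, 0.2210, 0.4750)
step 4: ξ=(vx,vy,ωz)=(0.0825, 0.0225, 0.5750), dt=1.0 → body Δ=(0.0717, 0.0444, 0.5750) → world pose (0.0821, 0.2933, 1.0500)
step 5: ξ=(vx,vy,ωz)=(-0.1050, 0.1350, -0.2500), dt=1.2 → body Δ=(-0.1000, 0.1783, -0.3000) → world pose (-0.1223, 0.2953, 0.7500)

(-0.1223, 0.2953, 0.7500)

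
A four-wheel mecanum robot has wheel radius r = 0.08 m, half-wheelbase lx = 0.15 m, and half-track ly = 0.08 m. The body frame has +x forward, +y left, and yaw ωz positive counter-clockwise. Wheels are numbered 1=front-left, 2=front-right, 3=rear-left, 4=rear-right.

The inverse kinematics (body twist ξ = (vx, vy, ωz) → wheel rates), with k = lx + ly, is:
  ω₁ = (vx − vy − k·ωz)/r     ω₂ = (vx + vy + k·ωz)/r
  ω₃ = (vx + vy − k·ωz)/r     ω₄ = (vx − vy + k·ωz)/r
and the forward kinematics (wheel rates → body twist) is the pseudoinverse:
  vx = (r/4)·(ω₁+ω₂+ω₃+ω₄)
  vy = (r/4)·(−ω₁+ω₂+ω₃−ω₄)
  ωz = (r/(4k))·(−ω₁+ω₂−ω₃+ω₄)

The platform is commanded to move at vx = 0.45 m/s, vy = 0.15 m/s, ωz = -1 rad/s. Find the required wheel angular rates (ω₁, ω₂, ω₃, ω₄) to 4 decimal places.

k = lx + ly = 0.15 + 0.08 = 0.2300;  k·ωz = 0.2300·-1 = -0.2300
ω₁ (FL) = (vx − vy − k·ωz)/r = 0.5300/0.08 = 6.6250
ω₂ (FR) = (vx + vy + k·ωz)/r = 0.3700/0.08 = 4.6250
ω₃ (RL) = (vx + vy − k·ωz)/r = 0.8300/0.08 = 10.3750
ω₄ (RR) = (vx − vy + k·ωz)/r = 0.0700/0.08 = 0.8750

(6.6250, 4.6250, 10.3750, 0.8750)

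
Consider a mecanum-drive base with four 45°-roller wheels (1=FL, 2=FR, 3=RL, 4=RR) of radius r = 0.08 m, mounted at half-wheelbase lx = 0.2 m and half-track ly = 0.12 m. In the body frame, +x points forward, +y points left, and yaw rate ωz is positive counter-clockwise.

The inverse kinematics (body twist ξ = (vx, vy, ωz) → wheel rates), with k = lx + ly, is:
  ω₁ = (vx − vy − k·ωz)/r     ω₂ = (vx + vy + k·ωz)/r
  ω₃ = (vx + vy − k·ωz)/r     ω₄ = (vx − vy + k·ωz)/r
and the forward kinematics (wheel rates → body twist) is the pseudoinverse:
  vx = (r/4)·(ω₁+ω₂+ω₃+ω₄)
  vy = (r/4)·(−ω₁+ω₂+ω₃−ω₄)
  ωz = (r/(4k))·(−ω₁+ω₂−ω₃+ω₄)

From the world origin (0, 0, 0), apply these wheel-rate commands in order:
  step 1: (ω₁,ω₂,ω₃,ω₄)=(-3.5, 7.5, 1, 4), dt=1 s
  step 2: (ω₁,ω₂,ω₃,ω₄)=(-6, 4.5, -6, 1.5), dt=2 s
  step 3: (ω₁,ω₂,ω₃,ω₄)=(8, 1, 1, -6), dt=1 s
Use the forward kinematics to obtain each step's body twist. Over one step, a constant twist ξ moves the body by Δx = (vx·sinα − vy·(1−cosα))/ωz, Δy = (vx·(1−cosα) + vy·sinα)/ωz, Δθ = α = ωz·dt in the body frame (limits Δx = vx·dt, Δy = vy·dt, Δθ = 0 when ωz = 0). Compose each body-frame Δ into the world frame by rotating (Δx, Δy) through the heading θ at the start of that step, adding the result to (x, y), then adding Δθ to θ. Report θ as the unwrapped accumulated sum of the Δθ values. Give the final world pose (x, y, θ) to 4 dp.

(0.0152, 0.0331, 2.2500)

step 1: ξ=(vx,vy,ωz)=(0.1800, 0.1600, 0.8750), dt=1.0 → body Δ=(0.0922, 0.2142, 0.8750) → world pose (0.0922, 0.2142, 0.8750)
step 2: ξ=(vx,vy,ωz)=(-0.1200, 0.0600, 1.1250), dt=2.0 → body Δ=(-0.1698, -0.1322, 2.2500) → world pose (0.0848, -0.0009, 3.1250)
step 3: ξ=(vx,vy,ωz)=(0.0800, 0.0000, -0.8750), dt=1.0 → body Δ=(0.0702, -0.0328, -0.8750) → world pose (0.0152, 0.0331, 2.2500)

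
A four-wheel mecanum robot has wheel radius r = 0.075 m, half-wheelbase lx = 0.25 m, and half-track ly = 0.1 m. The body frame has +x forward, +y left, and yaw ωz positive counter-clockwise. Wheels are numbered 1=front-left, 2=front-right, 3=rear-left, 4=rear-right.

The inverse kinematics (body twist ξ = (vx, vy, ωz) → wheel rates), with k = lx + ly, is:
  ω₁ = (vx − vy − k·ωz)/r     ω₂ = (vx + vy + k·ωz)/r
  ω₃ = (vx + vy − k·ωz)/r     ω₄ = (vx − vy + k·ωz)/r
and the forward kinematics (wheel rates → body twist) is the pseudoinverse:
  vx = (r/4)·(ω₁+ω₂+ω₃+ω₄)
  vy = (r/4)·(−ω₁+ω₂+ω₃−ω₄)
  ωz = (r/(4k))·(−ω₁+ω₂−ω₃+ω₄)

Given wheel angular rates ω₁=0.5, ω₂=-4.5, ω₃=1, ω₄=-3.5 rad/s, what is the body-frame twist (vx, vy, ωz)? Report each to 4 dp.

k = lx + ly = 0.25 + 0.1 = 0.3500
ω₁+ω₂+ω₃+ω₄ = -6.5000  →  vx = (0.075/4)·-6.5000 = -0.1219
−ω₁+ω₂+ω₃−ω₄ = -0.5000  →  vy = (0.075/4)·-0.5000 = -0.0094
−ω₁+ω₂−ω₃+ω₄ = -9.5000  →  ωz = (0.075/1.4000)·-9.5000 = -0.5089

(-0.1219, -0.0094, -0.5089)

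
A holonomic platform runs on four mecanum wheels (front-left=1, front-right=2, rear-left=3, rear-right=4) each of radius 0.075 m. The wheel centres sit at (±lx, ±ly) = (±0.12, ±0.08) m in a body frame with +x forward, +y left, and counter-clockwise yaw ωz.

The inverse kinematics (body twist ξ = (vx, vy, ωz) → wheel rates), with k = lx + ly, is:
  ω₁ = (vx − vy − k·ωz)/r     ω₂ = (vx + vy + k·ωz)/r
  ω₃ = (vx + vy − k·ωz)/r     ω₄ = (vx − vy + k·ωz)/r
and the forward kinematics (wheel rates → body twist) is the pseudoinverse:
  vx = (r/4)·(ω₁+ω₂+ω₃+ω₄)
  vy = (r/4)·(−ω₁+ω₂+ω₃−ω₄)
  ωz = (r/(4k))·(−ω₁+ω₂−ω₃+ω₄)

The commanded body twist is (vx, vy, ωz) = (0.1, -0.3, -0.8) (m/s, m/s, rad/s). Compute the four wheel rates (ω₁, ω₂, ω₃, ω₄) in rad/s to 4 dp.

(7.4667, -4.8000, -0.5333, 3.2000)

k = lx + ly = 0.12 + 0.08 = 0.2000;  k·ωz = 0.2000·-0.8 = -0.1600
ω₁ (FL) = (vx − vy − k·ωz)/r = 0.5600/0.075 = 7.4667
ω₂ (FR) = (vx + vy + k·ωz)/r = -0.3600/0.075 = -4.8000
ω₃ (RL) = (vx + vy − k·ωz)/r = -0.0400/0.075 = -0.5333
ω₄ (RR) = (vx − vy + k·ωz)/r = 0.2400/0.075 = 3.2000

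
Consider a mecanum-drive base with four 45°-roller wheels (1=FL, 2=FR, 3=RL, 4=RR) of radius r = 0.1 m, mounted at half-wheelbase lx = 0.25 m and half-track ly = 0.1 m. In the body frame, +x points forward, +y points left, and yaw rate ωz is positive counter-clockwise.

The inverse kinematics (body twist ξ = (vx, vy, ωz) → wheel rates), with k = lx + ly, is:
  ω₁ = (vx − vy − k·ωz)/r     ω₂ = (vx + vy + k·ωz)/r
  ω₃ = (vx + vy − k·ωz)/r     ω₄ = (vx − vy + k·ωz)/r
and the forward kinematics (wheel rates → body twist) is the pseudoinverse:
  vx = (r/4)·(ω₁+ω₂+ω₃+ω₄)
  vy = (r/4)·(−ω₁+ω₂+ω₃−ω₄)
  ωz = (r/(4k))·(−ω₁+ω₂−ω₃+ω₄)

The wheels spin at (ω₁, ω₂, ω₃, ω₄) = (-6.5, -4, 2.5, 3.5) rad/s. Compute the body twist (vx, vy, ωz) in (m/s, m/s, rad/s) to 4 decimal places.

k = lx + ly = 0.25 + 0.1 = 0.3500
ω₁+ω₂+ω₃+ω₄ = -4.5000  →  vx = (0.1/4)·-4.5000 = -0.1125
−ω₁+ω₂+ω₃−ω₄ = 1.5000  →  vy = (0.1/4)·1.5000 = 0.0375
−ω₁+ω₂−ω₃+ω₄ = 3.5000  →  ωz = (0.1/1.4000)·3.5000 = 0.2500

(-0.1125, 0.0375, 0.2500)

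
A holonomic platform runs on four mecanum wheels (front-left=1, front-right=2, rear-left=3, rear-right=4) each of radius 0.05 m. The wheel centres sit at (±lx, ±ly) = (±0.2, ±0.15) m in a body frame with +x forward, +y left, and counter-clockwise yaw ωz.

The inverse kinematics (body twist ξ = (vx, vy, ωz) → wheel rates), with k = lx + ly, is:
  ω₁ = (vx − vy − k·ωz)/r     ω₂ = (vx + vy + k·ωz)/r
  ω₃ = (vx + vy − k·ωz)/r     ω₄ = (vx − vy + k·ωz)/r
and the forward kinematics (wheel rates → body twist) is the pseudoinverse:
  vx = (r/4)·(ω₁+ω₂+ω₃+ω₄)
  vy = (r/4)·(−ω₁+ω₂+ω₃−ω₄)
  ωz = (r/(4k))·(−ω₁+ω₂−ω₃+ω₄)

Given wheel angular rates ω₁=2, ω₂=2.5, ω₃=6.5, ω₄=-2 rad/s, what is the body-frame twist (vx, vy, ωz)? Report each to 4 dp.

(0.1125, 0.1125, -0.2857)

k = lx + ly = 0.2 + 0.15 = 0.3500
ω₁+ω₂+ω₃+ω₄ = 9.0000  →  vx = (0.05/4)·9.0000 = 0.1125
−ω₁+ω₂+ω₃−ω₄ = 9.0000  →  vy = (0.05/4)·9.0000 = 0.1125
−ω₁+ω₂−ω₃+ω₄ = -8.0000  →  ωz = (0.05/1.4000)·-8.0000 = -0.2857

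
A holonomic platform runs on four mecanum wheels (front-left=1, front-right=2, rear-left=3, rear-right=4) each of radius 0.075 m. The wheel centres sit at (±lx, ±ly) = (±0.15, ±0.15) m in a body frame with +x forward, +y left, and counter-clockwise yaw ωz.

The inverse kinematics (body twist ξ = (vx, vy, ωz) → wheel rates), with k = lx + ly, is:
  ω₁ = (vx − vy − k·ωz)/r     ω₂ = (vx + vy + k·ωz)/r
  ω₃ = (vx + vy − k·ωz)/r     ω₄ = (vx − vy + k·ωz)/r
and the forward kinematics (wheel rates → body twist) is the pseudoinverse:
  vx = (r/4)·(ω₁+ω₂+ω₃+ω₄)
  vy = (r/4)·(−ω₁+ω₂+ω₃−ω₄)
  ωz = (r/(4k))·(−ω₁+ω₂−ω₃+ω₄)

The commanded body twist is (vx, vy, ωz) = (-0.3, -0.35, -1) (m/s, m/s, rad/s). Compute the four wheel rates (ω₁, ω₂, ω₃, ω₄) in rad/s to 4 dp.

k = lx + ly = 0.15 + 0.15 = 0.3000;  k·ωz = 0.3000·-1 = -0.3000
ω₁ (FL) = (vx − vy − k·ωz)/r = 0.3500/0.075 = 4.6667
ω₂ (FR) = (vx + vy + k·ωz)/r = -0.9500/0.075 = -12.6667
ω₃ (RL) = (vx + vy − k·ωz)/r = -0.3500/0.075 = -4.6667
ω₄ (RR) = (vx − vy + k·ωz)/r = -0.2500/0.075 = -3.3333

(4.6667, -12.6667, -4.6667, -3.3333)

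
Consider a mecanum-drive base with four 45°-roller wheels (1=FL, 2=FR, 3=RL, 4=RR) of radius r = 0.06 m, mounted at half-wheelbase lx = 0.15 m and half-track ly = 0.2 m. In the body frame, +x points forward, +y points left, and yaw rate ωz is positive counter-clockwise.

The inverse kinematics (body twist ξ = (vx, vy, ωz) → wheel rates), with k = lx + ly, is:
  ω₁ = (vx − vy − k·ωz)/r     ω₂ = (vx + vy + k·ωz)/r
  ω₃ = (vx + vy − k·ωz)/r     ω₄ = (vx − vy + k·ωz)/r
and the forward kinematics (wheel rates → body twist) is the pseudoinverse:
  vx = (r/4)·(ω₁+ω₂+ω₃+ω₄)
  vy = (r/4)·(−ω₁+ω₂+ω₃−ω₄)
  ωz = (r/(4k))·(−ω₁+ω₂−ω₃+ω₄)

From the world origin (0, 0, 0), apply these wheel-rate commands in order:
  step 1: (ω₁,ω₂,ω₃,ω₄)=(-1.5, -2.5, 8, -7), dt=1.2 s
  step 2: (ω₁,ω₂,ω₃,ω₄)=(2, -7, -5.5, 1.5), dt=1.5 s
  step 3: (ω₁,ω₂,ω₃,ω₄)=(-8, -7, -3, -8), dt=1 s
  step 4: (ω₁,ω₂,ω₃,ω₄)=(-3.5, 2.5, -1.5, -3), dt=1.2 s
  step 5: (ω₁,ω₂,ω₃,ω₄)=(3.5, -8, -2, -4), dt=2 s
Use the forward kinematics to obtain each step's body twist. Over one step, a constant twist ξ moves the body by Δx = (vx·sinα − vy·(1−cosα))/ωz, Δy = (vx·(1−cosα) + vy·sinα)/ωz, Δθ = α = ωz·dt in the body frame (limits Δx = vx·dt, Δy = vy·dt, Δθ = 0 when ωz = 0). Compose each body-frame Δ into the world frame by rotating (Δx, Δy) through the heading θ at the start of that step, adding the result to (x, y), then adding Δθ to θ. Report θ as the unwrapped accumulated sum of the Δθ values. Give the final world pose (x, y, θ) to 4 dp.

(-0.7145, 0.9808, -2.0486)

step 1: ξ=(vx,vy,ωz)=(-0.0450, 0.2100, -0.6857), dt=1.2 → body Δ=(0.0499, 0.2455, -0.8229) → world pose (0.0499, 0.2455, -0.8229)
step 2: ξ=(vx,vy,ωz)=(-0.1350, -0.2400, -0.0857), dt=1.5 → body Δ=(-0.2251, -0.3460, -0.1286) → world pose (-0.3569, 0.1752, -0.9514)
step 3: ξ=(vx,vy,ωz)=(-0.3900, 0.0900, -0.1714), dt=1.0 → body Δ=(-0.3804, 0.1229, -0.1714) → world pose (-0.4776, 0.5562, -1.1229)
step 4: ξ=(vx,vy,ωz)=(-0.0825, 0.1125, 0.1929), dt=1.2 → body Δ=(-0.1137, 0.1224, 0.2314) → world pose (-0.4165, 0.7117, -0.8914)
step 5: ξ=(vx,vy,ωz)=(-0.1575, -0.1425, -0.5786), dt=2.0 → body Δ=(-0.3966, -0.0627, -1.1571) → world pose (-0.7145, 0.9808, -2.0486)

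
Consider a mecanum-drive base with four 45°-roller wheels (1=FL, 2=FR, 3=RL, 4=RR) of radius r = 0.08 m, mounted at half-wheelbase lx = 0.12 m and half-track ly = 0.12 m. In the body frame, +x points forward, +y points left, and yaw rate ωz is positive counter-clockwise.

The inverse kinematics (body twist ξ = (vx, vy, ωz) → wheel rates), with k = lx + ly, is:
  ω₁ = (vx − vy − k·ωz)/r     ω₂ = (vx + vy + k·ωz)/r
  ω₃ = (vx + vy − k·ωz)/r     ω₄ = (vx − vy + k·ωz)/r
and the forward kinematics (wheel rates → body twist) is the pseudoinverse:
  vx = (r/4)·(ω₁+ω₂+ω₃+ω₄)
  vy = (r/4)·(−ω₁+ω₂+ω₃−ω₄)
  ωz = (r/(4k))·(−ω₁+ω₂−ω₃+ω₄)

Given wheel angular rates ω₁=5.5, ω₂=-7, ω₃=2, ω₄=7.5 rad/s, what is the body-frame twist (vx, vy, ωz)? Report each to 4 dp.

k = lx + ly = 0.12 + 0.12 = 0.2400
ω₁+ω₂+ω₃+ω₄ = 8.0000  →  vx = (0.08/4)·8.0000 = 0.1600
−ω₁+ω₂+ω₃−ω₄ = -18.0000  →  vy = (0.08/4)·-18.0000 = -0.3600
−ω₁+ω₂−ω₃+ω₄ = -7.0000  →  ωz = (0.08/0.9600)·-7.0000 = -0.5833

(0.1600, -0.3600, -0.5833)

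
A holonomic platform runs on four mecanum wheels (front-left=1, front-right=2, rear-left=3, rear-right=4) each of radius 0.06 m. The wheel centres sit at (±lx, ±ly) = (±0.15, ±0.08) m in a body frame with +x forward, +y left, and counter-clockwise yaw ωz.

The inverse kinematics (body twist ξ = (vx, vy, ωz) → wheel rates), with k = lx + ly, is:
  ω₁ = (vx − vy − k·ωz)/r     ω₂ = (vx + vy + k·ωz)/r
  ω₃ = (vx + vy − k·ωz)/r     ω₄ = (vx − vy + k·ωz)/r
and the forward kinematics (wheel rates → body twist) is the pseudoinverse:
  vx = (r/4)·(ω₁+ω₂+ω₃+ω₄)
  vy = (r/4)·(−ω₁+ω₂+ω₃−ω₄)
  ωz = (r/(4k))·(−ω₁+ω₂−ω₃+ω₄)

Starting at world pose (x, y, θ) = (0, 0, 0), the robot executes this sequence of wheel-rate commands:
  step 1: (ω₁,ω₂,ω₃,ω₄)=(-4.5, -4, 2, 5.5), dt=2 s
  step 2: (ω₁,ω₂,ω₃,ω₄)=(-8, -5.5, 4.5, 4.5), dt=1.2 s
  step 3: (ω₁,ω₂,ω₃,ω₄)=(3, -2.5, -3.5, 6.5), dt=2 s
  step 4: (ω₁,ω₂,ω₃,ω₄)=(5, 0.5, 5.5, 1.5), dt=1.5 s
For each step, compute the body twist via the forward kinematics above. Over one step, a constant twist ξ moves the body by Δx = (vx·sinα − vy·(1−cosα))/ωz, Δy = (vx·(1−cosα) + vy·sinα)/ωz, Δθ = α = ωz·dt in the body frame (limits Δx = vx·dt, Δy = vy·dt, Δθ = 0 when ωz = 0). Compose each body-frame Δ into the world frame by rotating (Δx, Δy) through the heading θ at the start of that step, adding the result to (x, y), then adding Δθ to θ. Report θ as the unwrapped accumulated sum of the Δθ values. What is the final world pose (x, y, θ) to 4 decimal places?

(0.5264, -0.0546, 0.4728)

step 1: ξ=(vx,vy,ωz)=(-0.0150, -0.0450, 0.2609), dt=2.0 → body Δ=(-0.0057, -0.0936, 0.5217) → world pose (-0.0057, -0.0936, 0.5217)
step 2: ξ=(vx,vy,ωz)=(-0.0675, 0.0375, 0.1630), dt=1.2 → body Δ=(-0.0849, 0.0368, 0.1957) → world pose (-0.0976, -0.1040, 0.7174)
step 3: ξ=(vx,vy,ωz)=(0.0525, -0.2325, 0.2935), dt=2.0 → body Δ=(0.2317, -0.4088, 0.5870) → world pose (0.3457, -0.2598, 1.3043)
step 4: ξ=(vx,vy,ωz)=(0.1875, -0.0075, -0.5543), dt=1.5 → body Δ=(0.2455, -0.1203, -0.8315) → world pose (0.5264, -0.0546, 0.4728)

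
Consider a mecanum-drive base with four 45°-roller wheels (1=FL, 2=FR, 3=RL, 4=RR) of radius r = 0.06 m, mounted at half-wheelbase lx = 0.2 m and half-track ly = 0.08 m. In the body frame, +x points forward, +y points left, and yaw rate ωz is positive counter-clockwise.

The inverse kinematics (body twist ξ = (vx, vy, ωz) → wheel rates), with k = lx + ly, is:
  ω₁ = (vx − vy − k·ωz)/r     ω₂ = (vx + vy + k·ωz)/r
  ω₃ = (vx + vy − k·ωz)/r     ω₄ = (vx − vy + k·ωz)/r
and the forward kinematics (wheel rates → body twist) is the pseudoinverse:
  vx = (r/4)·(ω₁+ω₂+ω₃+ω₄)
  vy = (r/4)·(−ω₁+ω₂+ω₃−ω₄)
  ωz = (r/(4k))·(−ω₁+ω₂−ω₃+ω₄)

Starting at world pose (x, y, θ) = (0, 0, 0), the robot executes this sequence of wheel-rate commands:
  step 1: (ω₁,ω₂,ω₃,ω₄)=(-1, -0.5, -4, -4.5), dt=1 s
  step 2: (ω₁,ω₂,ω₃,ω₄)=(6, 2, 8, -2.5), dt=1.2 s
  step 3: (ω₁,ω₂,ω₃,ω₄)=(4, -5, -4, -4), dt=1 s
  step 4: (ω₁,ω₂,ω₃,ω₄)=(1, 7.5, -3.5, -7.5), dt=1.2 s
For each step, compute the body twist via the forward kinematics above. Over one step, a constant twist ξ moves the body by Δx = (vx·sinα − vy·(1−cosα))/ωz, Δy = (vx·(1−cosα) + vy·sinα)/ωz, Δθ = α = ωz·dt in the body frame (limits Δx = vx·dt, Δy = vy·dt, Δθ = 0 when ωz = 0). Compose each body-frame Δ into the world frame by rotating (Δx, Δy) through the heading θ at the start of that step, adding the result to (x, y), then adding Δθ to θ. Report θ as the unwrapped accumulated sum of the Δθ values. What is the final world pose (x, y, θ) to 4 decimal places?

(0.1079, 0.1700, -1.2536)

step 1: ξ=(vx,vy,ωz)=(-0.1500, 0.0150, 0.0000), dt=1.0 → body Δ=(-0.1500, 0.0150, 0.0000) → world pose (-0.1500, 0.0150, 0.0000)
step 2: ξ=(vx,vy,ωz)=(0.2025, 0.0975, -0.7768), dt=1.2 → body Δ=(0.2600, -0.0045, -0.9321) → world pose (0.1100, 0.0105, -0.9321)
step 3: ξ=(vx,vy,ωz)=(-0.1350, -0.1350, -0.4821), dt=1.0 → body Δ=(-0.1617, -0.0979, -0.4821) → world pose (-0.0650, 0.0820, -1.4143)
step 4: ξ=(vx,vy,ωz)=(-0.0375, 0.1575, 0.1339), dt=1.2 → body Δ=(-0.0600, 0.1846, 0.1607) → world pose (0.1079, 0.1700, -1.2536)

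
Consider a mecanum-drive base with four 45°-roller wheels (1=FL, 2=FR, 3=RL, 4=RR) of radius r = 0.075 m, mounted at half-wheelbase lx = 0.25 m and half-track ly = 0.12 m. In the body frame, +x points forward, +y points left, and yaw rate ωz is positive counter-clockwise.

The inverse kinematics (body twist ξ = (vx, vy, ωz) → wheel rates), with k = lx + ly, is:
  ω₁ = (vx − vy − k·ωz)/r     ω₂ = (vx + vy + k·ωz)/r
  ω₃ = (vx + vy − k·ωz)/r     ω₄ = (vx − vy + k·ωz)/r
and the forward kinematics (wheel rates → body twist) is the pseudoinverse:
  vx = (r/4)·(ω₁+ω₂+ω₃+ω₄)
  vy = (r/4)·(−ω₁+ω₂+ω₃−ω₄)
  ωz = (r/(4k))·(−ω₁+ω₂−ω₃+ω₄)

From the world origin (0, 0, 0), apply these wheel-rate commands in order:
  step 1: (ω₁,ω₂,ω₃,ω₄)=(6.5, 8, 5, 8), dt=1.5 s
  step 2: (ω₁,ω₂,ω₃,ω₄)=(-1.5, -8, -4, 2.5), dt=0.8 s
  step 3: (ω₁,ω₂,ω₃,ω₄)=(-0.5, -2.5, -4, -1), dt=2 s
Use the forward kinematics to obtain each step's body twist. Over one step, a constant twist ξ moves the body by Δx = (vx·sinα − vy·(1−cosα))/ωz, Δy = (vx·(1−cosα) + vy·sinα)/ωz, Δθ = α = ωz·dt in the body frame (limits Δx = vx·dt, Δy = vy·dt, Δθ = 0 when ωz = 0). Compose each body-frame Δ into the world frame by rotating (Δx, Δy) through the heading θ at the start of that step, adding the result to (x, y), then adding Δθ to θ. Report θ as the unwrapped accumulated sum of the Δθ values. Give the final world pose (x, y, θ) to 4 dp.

step 1: ξ=(vx,vy,ωz)=(0.5156, -0.0281, 0.2280), dt=1.5 → body Δ=(0.7656, 0.0896, 0.3421) → world pose (0.7656, 0.0896, 0.3421)
step 2: ξ=(vx,vy,ωz)=(-0.2062, -0.2437, 0.0000), dt=0.8 → body Δ=(-0.1650, -0.1950, 0.0000) → world pose (0.6756, -0.1494, 0.3421)
step 3: ξ=(vx,vy,ωz)=(-0.1500, -0.0938, 0.0507), dt=2.0 → body Δ=(-0.2900, -0.2024, 0.1014) → world pose (0.4702, -0.4373, 0.4434)

(0.4702, -0.4373, 0.4434)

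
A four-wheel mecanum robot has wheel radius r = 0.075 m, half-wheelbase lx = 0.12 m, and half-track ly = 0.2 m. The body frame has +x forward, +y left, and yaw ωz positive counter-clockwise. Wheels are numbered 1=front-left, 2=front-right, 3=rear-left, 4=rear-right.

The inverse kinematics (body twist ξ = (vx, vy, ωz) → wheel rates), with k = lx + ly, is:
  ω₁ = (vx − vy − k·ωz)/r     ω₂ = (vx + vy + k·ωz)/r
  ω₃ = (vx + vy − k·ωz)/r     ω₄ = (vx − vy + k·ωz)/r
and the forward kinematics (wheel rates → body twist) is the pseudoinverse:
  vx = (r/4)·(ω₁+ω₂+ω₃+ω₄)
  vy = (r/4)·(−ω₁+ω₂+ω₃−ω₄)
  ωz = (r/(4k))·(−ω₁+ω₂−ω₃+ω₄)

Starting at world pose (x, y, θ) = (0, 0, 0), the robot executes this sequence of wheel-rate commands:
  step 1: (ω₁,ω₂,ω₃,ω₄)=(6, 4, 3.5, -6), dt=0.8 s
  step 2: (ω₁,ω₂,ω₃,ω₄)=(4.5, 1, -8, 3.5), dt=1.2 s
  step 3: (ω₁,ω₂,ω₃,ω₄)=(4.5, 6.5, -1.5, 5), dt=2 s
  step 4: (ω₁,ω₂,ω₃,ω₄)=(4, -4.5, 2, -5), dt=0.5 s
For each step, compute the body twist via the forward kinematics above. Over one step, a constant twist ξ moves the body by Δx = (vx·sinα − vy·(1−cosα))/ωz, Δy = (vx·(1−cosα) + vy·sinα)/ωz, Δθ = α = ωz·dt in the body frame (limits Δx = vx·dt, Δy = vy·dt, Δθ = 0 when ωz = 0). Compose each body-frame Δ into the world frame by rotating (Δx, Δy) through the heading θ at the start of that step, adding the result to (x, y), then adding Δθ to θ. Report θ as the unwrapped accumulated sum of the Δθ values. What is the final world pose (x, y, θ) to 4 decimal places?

(0.5932, -0.1637, 0.5654)

step 1: ξ=(vx,vy,ωz)=(0.1406, 0.1406, -0.6738), dt=0.8 → body Δ=(0.1367, 0.0775, -0.5391) → world pose (0.1367, 0.0775, -0.5391)
step 2: ξ=(vx,vy,ωz)=(0.0187, -0.2812, 0.4688), dt=1.2 → body Δ=(0.1138, -0.3138, 0.5625) → world pose (0.0733, -0.2502, 0.0234)
step 3: ξ=(vx,vy,ωz)=(0.2719, -0.0844, 0.4980), dt=2.0 → body Δ=(0.5355, 0.1070, 0.9961) → world pose (0.6061, -0.1307, 1.0195)
step 4: ξ=(vx,vy,ωz)=(-0.0656, -0.0281, -0.9082), dt=0.5 → body Δ=(-0.0348, -0.0063, -0.4541) → world pose (0.5932, -0.1637, 0.5654)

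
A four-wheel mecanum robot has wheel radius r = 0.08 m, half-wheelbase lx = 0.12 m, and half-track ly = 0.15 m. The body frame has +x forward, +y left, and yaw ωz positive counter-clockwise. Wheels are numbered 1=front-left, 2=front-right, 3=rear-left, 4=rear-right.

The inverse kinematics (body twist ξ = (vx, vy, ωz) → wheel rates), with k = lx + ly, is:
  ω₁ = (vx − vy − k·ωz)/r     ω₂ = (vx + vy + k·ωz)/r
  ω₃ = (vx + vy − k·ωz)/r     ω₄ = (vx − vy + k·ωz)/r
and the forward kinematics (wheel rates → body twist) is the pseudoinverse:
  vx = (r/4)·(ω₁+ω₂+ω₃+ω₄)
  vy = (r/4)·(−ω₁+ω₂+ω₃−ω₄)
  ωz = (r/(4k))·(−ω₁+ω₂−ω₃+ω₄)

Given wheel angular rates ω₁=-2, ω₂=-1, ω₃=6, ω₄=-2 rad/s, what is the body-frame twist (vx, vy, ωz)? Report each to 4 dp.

(0.0200, 0.1800, -0.5185)

k = lx + ly = 0.12 + 0.15 = 0.2700
ω₁+ω₂+ω₃+ω₄ = 1.0000  →  vx = (0.08/4)·1.0000 = 0.0200
−ω₁+ω₂+ω₃−ω₄ = 9.0000  →  vy = (0.08/4)·9.0000 = 0.1800
−ω₁+ω₂−ω₃+ω₄ = -7.0000  →  ωz = (0.08/1.0800)·-7.0000 = -0.5185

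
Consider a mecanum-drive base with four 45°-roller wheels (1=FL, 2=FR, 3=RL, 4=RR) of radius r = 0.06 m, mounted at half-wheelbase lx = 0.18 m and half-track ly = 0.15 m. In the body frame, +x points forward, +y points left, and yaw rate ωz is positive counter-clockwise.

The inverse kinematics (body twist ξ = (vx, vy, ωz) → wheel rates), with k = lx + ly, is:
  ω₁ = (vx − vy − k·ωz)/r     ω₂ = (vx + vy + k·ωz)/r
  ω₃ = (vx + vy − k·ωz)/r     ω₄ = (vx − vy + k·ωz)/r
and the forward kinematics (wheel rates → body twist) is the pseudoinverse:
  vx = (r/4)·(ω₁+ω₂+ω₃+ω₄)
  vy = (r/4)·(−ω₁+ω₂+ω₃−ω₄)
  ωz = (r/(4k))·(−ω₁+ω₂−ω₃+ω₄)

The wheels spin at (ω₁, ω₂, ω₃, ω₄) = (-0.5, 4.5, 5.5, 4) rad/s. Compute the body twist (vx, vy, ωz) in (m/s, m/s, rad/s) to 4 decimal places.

k = lx + ly = 0.18 + 0.15 = 0.3300
ω₁+ω₂+ω₃+ω₄ = 13.5000  →  vx = (0.06/4)·13.5000 = 0.2025
−ω₁+ω₂+ω₃−ω₄ = 6.5000  →  vy = (0.06/4)·6.5000 = 0.0975
−ω₁+ω₂−ω₃+ω₄ = 3.5000  →  ωz = (0.06/1.3200)·3.5000 = 0.1591

(0.2025, 0.0975, 0.1591)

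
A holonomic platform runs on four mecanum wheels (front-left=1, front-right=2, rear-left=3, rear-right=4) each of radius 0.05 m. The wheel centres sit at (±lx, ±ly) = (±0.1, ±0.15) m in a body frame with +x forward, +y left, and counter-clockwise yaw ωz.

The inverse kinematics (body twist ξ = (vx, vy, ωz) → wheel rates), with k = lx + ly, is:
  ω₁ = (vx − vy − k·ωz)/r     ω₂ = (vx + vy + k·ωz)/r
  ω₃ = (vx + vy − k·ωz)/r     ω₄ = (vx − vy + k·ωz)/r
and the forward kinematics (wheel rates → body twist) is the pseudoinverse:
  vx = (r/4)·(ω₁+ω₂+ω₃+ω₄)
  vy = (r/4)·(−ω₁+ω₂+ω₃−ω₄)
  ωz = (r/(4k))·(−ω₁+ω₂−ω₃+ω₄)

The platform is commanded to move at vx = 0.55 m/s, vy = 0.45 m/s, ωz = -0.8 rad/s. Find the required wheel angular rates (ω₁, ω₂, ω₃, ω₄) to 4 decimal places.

k = lx + ly = 0.1 + 0.15 = 0.2500;  k·ωz = 0.2500·-0.8 = -0.2000
ω₁ (FL) = (vx − vy − k·ωz)/r = 0.3000/0.05 = 6.0000
ω₂ (FR) = (vx + vy + k·ωz)/r = 0.8000/0.05 = 16.0000
ω₃ (RL) = (vx + vy − k·ωz)/r = 1.2000/0.05 = 24.0000
ω₄ (RR) = (vx − vy + k·ωz)/r = -0.1000/0.05 = -2.0000

(6.0000, 16.0000, 24.0000, -2.0000)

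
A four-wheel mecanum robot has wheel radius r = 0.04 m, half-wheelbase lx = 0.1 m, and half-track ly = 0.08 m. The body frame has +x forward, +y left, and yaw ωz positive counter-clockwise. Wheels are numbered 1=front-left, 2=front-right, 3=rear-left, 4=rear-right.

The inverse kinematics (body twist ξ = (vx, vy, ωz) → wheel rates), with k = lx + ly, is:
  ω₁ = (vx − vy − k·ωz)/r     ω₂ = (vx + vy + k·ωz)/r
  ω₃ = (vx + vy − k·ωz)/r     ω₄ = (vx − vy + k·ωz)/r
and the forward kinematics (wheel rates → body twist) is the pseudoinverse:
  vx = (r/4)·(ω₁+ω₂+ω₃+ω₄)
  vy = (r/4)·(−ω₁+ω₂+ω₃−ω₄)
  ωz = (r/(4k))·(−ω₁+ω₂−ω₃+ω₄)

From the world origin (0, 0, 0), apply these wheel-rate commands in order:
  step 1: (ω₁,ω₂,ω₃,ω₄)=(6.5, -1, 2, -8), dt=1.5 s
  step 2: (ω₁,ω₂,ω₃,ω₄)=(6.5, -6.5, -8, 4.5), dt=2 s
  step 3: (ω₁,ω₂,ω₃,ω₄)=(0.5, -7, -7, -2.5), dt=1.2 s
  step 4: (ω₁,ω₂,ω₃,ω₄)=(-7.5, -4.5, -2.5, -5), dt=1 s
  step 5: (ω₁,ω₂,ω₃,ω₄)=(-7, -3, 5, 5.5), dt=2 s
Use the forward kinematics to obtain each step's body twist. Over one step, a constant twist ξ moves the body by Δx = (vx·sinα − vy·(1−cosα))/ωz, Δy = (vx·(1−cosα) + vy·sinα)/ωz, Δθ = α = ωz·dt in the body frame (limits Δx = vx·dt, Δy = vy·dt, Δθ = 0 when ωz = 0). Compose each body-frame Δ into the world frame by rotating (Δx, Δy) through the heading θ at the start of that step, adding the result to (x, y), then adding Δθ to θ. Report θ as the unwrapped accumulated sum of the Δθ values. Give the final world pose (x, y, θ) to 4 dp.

step 1: ξ=(vx,vy,ωz)=(-0.0050, 0.0250, -0.9722), dt=1.5 → body Δ=(0.0177, 0.0301, -1.4583) → world pose (0.0177, 0.0301, -1.4583)
step 2: ξ=(vx,vy,ωz)=(-0.0350, -0.2550, -0.0278), dt=2.0 → body Δ=(-0.0841, -0.5078, -0.0556) → world pose (-0.4963, 0.0567, -1.5139)
step 3: ξ=(vx,vy,ωz)=(-0.1600, -0.1200, -0.1667), dt=1.2 → body Δ=(-0.2051, -0.1239, -0.2000) → world pose (-0.6317, 0.2544, -1.7139)
step 4: ξ=(vx,vy,ωz)=(-0.1950, 0.0550, 0.0278), dt=1.0 → body Δ=(-0.1957, 0.0523, 0.0278) → world pose (-0.5520, 0.4407, -1.6861)
step 5: ξ=(vx,vy,ωz)=(0.0050, 0.0350, 0.2500), dt=2.0 → body Δ=(-0.0075, 0.0696, 0.5000) → world pose (-0.4820, 0.4402, -1.1861)

(-0.4820, 0.4402, -1.1861)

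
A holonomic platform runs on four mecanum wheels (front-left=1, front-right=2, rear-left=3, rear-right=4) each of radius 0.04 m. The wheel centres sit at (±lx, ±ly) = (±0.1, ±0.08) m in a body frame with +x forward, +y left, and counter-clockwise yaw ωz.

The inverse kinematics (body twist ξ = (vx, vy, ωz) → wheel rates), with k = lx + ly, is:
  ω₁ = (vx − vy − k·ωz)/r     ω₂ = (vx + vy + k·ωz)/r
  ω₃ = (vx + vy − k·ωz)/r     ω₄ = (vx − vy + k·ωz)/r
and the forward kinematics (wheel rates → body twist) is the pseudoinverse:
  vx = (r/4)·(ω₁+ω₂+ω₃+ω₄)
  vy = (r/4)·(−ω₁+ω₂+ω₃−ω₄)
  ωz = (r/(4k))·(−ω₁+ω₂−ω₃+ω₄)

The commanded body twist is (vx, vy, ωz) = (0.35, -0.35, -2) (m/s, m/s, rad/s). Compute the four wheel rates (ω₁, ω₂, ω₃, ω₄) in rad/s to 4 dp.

k = lx + ly = 0.1 + 0.08 = 0.1800;  k·ωz = 0.1800·-2 = -0.3600
ω₁ (FL) = (vx − vy − k·ωz)/r = 1.0600/0.04 = 26.5000
ω₂ (FR) = (vx + vy + k·ωz)/r = -0.3600/0.04 = -9.0000
ω₃ (RL) = (vx + vy − k·ωz)/r = 0.3600/0.04 = 9.0000
ω₄ (RR) = (vx − vy + k·ωz)/r = 0.3400/0.04 = 8.5000

(26.5000, -9.0000, 9.0000, 8.5000)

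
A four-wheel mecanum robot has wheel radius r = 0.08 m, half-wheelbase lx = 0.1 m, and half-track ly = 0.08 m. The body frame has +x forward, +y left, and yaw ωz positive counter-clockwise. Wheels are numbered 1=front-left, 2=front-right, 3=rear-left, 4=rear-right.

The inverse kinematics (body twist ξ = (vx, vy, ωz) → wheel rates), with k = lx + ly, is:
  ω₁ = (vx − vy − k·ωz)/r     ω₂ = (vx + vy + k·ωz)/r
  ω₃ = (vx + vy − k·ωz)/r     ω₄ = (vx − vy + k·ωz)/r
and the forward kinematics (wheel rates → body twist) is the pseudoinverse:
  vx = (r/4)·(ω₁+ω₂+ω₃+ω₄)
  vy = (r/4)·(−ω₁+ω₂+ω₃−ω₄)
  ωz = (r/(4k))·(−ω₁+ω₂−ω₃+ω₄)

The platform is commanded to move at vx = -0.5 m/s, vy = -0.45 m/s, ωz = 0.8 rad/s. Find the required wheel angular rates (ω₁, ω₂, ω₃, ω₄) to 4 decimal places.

k = lx + ly = 0.1 + 0.08 = 0.1800;  k·ωz = 0.1800·0.8 = 0.1440
ω₁ (FL) = (vx − vy − k·ωz)/r = -0.1940/0.08 = -2.4250
ω₂ (FR) = (vx + vy + k·ωz)/r = -0.8060/0.08 = -10.0750
ω₃ (RL) = (vx + vy − k·ωz)/r = -1.0940/0.08 = -13.6750
ω₄ (RR) = (vx − vy + k·ωz)/r = 0.0940/0.08 = 1.1750

(-2.4250, -10.0750, -13.6750, 1.1750)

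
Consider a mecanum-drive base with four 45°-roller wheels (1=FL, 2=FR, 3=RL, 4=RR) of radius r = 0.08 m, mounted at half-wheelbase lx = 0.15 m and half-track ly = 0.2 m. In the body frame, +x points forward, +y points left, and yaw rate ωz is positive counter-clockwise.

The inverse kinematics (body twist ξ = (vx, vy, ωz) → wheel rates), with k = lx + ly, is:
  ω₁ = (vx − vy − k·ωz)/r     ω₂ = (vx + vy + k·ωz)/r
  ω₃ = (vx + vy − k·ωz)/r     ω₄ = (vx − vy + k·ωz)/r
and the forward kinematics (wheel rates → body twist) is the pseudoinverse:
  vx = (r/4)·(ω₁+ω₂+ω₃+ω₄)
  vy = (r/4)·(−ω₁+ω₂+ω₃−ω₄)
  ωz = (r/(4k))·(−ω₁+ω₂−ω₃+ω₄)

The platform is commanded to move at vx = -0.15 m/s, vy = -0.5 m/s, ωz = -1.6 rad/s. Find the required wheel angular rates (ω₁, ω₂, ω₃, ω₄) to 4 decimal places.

k = lx + ly = 0.15 + 0.2 = 0.3500;  k·ωz = 0.3500·-1.6 = -0.5600
ω₁ (FL) = (vx − vy − k·ωz)/r = 0.9100/0.08 = 11.3750
ω₂ (FR) = (vx + vy + k·ωz)/r = -1.2100/0.08 = -15.1250
ω₃ (RL) = (vx + vy − k·ωz)/r = -0.0900/0.08 = -1.1250
ω₄ (RR) = (vx − vy + k·ωz)/r = -0.2100/0.08 = -2.6250

(11.3750, -15.1250, -1.1250, -2.6250)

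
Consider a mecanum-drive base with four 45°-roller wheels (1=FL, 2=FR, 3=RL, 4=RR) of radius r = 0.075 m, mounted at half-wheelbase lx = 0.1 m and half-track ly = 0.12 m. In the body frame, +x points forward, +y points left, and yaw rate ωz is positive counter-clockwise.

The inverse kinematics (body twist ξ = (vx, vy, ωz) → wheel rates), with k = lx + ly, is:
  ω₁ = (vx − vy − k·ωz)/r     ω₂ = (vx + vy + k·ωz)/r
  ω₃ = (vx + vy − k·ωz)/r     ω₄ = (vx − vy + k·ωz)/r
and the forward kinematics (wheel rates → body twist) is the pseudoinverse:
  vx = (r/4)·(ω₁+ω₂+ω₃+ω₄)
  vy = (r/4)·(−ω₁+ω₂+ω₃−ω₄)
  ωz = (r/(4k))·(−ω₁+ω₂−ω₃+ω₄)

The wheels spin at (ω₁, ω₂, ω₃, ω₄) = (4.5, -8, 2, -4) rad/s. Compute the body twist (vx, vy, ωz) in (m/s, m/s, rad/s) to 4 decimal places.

k = lx + ly = 0.1 + 0.12 = 0.2200
ω₁+ω₂+ω₃+ω₄ = -5.5000  →  vx = (0.075/4)·-5.5000 = -0.1031
−ω₁+ω₂+ω₃−ω₄ = -6.5000  →  vy = (0.075/4)·-6.5000 = -0.1219
−ω₁+ω₂−ω₃+ω₄ = -18.5000  →  ωz = (0.075/0.8800)·-18.5000 = -1.5767

(-0.1031, -0.1219, -1.5767)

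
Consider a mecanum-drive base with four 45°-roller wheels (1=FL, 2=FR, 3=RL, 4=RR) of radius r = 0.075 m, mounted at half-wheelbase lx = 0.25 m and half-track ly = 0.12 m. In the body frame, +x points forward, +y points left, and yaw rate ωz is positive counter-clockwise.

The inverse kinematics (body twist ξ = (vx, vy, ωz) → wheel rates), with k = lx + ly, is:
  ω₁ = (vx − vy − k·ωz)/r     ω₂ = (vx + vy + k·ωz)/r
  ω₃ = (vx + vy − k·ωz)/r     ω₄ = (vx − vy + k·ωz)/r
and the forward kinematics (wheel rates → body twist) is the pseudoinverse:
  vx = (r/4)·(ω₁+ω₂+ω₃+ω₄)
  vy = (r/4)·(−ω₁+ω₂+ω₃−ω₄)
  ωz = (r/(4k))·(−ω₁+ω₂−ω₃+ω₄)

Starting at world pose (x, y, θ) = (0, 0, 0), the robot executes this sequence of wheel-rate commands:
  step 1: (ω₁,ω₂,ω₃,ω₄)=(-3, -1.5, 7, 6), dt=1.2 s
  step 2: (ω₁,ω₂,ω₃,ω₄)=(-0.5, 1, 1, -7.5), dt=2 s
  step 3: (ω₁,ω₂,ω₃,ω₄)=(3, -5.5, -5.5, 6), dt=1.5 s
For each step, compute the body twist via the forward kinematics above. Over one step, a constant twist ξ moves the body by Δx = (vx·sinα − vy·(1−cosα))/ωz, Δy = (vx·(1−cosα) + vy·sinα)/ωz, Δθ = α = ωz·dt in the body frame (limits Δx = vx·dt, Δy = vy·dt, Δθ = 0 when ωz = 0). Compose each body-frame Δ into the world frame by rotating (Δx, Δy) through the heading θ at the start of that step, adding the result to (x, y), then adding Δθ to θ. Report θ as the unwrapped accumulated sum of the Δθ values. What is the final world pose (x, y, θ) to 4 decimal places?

step 1: ξ=(vx,vy,ωz)=(0.1594, 0.0469, 0.0253), dt=1.2 → body Δ=(0.1904, 0.0591, 0.0304) → world pose (0.1904, 0.0591, 0.0304)
step 2: ξ=(vx,vy,ωz)=(-0.1125, 0.1875, -0.3547), dt=2.0 → body Δ=(-0.0791, 0.4208, -0.7095) → world pose (0.0986, 0.4774, -0.6791)
step 3: ξ=(vx,vy,ωz)=(-0.0375, -0.3750, 0.1520), dt=1.5 → body Δ=(0.0081, -0.5640, 0.2280) → world pose (-0.2494, 0.0334, -0.4510)

(-0.2494, 0.0334, -0.4510)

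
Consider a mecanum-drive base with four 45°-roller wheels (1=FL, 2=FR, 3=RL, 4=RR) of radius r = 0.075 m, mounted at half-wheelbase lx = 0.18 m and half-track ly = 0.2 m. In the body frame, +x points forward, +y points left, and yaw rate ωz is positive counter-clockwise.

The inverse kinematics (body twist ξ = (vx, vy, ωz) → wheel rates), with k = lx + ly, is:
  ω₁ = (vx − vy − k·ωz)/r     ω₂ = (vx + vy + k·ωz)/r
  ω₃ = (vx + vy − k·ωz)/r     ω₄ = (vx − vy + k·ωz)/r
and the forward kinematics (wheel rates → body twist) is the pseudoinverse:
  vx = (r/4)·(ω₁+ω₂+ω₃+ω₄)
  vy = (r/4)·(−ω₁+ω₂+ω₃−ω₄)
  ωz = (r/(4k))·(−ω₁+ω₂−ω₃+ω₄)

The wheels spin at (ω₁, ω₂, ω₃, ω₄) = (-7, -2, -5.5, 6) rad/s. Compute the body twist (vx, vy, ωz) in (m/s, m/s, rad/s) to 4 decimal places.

k = lx + ly = 0.18 + 0.2 = 0.3800
ω₁+ω₂+ω₃+ω₄ = -8.5000  →  vx = (0.075/4)·-8.5000 = -0.1594
−ω₁+ω₂+ω₃−ω₄ = -6.5000  →  vy = (0.075/4)·-6.5000 = -0.1219
−ω₁+ω₂−ω₃+ω₄ = 16.5000  →  ωz = (0.075/1.5200)·16.5000 = 0.8141

(-0.1594, -0.1219, 0.8141)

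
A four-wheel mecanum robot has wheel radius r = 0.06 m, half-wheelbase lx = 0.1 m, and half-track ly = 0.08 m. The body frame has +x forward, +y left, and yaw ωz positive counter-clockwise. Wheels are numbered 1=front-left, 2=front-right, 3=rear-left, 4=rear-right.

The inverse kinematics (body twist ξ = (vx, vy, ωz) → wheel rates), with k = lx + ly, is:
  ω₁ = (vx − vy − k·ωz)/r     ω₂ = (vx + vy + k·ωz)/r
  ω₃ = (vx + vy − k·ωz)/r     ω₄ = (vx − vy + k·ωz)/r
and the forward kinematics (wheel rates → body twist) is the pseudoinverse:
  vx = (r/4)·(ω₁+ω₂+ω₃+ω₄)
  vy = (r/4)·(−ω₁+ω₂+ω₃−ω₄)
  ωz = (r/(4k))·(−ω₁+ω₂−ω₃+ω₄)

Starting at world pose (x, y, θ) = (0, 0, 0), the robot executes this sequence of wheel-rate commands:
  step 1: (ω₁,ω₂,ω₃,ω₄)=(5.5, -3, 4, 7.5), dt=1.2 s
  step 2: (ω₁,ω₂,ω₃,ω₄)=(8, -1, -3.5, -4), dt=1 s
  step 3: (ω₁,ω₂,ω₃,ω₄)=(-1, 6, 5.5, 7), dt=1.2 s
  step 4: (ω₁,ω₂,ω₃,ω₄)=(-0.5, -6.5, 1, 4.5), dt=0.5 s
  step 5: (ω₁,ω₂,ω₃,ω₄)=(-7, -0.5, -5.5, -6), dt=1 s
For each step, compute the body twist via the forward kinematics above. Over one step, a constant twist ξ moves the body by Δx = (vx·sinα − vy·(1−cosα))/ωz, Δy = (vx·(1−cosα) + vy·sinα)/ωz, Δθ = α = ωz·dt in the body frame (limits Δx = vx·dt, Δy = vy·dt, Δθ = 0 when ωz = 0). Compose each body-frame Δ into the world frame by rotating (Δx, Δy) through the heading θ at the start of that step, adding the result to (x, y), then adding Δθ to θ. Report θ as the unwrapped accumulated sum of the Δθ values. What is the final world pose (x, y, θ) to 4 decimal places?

(0.0751, -0.3872, -0.0458)

step 1: ξ=(vx,vy,ωz)=(0.2100, -0.1800, -0.4167), dt=1.2 → body Δ=(0.1887, -0.2688, -0.5000) → world pose (0.1887, -0.2688, -0.5000)
step 2: ξ=(vx,vy,ωz)=(-0.0075, -0.1275, -0.7917), dt=1.0 → body Δ=(-0.0546, -0.1118, -0.7917) → world pose (0.0872, -0.3407, -1.2917)
step 3: ξ=(vx,vy,ωz)=(0.2625, 0.0825, 0.7083), dt=1.2 → body Δ=(0.2388, 0.2135, 0.8500) → world pose (0.3583, -0.5115, -0.4417)
step 4: ξ=(vx,vy,ωz)=(-0.0225, -0.1425, -0.2083), dt=0.5 → body Δ=(-0.0149, -0.0705, -0.1042) → world pose (0.3146, -0.5688, -0.5458)
step 5: ξ=(vx,vy,ωz)=(-0.2850, 0.1050, 0.5000), dt=1.0 → body Δ=(-0.2990, 0.0309, 0.5000) → world pose (0.0751, -0.3872, -0.0458)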